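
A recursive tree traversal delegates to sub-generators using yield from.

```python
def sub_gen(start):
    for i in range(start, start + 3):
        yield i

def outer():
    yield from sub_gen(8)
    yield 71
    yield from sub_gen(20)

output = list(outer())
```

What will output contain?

Step 1: outer() delegates to sub_gen(8):
  yield 8
  yield 9
  yield 10
Step 2: yield 71
Step 3: Delegates to sub_gen(20):
  yield 20
  yield 21
  yield 22
Therefore output = [8, 9, 10, 71, 20, 21, 22].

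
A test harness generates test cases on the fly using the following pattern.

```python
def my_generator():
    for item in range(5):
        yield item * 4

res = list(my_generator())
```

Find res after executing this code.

Step 1: For each item in range(5), yield item * 4:
  item=0: yield 0 * 4 = 0
  item=1: yield 1 * 4 = 4
  item=2: yield 2 * 4 = 8
  item=3: yield 3 * 4 = 12
  item=4: yield 4 * 4 = 16
Therefore res = [0, 4, 8, 12, 16].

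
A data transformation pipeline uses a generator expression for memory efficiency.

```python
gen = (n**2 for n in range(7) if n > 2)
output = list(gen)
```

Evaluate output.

Step 1: For range(7), keep n > 2, then square:
  n=0: 0 <= 2, excluded
  n=1: 1 <= 2, excluded
  n=2: 2 <= 2, excluded
  n=3: 3 > 2, yield 3**2 = 9
  n=4: 4 > 2, yield 4**2 = 16
  n=5: 5 > 2, yield 5**2 = 25
  n=6: 6 > 2, yield 6**2 = 36
Therefore output = [9, 16, 25, 36].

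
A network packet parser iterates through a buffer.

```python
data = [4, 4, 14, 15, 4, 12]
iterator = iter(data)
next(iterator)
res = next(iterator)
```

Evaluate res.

Step 1: Create iterator over [4, 4, 14, 15, 4, 12].
Step 2: next() consumes 4.
Step 3: next() returns 4.
Therefore res = 4.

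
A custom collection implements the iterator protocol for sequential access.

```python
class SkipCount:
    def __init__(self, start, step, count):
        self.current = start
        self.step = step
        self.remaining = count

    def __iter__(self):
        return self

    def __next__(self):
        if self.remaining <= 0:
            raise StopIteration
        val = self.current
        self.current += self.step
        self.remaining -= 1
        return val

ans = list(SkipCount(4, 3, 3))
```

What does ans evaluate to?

Step 1: SkipCount starts at 4, increments by 3, for 3 steps:
  Yield 4, then current += 3
  Yield 7, then current += 3
  Yield 10, then current += 3
Therefore ans = [4, 7, 10].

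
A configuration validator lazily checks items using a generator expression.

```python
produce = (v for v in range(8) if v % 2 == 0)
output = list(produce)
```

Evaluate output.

Step 1: Filter range(8) keeping only even values:
  v=0: even, included
  v=1: odd, excluded
  v=2: even, included
  v=3: odd, excluded
  v=4: even, included
  v=5: odd, excluded
  v=6: even, included
  v=7: odd, excluded
Therefore output = [0, 2, 4, 6].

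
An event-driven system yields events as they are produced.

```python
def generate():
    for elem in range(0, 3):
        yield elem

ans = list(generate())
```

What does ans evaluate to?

Step 1: The generator yields each value from range(0, 3).
Step 2: list() consumes all yields: [0, 1, 2].
Therefore ans = [0, 1, 2].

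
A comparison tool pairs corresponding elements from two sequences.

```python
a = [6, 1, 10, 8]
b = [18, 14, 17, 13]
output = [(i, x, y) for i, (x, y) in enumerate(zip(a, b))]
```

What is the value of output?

Step 1: enumerate(zip(a, b)) gives index with paired elements:
  i=0: (6, 18)
  i=1: (1, 14)
  i=2: (10, 17)
  i=3: (8, 13)
Therefore output = [(0, 6, 18), (1, 1, 14), (2, 10, 17), (3, 8, 13)].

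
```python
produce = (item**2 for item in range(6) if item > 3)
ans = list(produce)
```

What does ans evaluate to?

Step 1: For range(6), keep item > 3, then square:
  item=0: 0 <= 3, excluded
  item=1: 1 <= 3, excluded
  item=2: 2 <= 3, excluded
  item=3: 3 <= 3, excluded
  item=4: 4 > 3, yield 4**2 = 16
  item=5: 5 > 3, yield 5**2 = 25
Therefore ans = [16, 25].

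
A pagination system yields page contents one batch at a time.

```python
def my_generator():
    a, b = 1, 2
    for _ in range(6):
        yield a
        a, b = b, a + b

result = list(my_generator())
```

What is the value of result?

Step 1: Fibonacci-like sequence starting with a=1, b=2:
  Iteration 1: yield a=1, then a,b = 2,3
  Iteration 2: yield a=2, then a,b = 3,5
  Iteration 3: yield a=3, then a,b = 5,8
  Iteration 4: yield a=5, then a,b = 8,13
  Iteration 5: yield a=8, then a,b = 13,21
  Iteration 6: yield a=13, then a,b = 21,34
Therefore result = [1, 2, 3, 5, 8, 13].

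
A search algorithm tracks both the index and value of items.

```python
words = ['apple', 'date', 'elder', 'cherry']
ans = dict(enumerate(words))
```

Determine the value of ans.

Step 1: enumerate pairs indices with words:
  0 -> 'apple'
  1 -> 'date'
  2 -> 'elder'
  3 -> 'cherry'
Therefore ans = {0: 'apple', 1: 'date', 2: 'elder', 3: 'cherry'}.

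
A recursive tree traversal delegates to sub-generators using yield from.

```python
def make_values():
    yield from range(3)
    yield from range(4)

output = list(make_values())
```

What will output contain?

Step 1: Trace yields in order:
  yield 0
  yield 1
  yield 2
  yield 0
  yield 1
  yield 2
  yield 3
Therefore output = [0, 1, 2, 0, 1, 2, 3].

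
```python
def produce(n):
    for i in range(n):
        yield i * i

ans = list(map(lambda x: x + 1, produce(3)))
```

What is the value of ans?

Step 1: produce(3) yields squares: [0, 1, 4].
Step 2: map adds 1 to each: [1, 2, 5].
Therefore ans = [1, 2, 5].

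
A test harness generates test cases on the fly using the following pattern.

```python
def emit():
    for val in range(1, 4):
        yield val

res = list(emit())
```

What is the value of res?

Step 1: The generator yields each value from range(1, 4).
Step 2: list() consumes all yields: [1, 2, 3].
Therefore res = [1, 2, 3].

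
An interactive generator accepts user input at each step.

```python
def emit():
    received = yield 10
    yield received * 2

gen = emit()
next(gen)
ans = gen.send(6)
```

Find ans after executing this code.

Step 1: next(gen) advances to first yield, producing 10.
Step 2: send(6) resumes, received = 6.
Step 3: yield received * 2 = 6 * 2 = 12.
Therefore ans = 12.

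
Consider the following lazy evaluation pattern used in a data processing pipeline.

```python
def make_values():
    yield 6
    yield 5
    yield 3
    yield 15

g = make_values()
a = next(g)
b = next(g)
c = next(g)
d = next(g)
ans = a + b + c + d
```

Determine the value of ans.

Step 1: Create generator and consume all values:
  a = next(g) = 6
  b = next(g) = 5
  c = next(g) = 3
  d = next(g) = 15
Step 2: ans = 6 + 5 + 3 + 15 = 29.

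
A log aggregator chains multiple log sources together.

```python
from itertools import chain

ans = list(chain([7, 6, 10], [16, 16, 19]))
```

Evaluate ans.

Step 1: chain() concatenates iterables: [7, 6, 10] + [16, 16, 19].
Therefore ans = [7, 6, 10, 16, 16, 19].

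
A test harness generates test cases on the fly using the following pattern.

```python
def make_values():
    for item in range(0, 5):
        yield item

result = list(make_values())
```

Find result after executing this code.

Step 1: The generator yields each value from range(0, 5).
Step 2: list() consumes all yields: [0, 1, 2, 3, 4].
Therefore result = [0, 1, 2, 3, 4].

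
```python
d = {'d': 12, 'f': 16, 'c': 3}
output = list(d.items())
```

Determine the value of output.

Step 1: d.items() returns (key, value) pairs in insertion order.
Therefore output = [('d', 12), ('f', 16), ('c', 3)].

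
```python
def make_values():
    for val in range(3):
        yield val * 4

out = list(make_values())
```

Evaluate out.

Step 1: For each val in range(3), yield val * 4:
  val=0: yield 0 * 4 = 0
  val=1: yield 1 * 4 = 4
  val=2: yield 2 * 4 = 8
Therefore out = [0, 4, 8].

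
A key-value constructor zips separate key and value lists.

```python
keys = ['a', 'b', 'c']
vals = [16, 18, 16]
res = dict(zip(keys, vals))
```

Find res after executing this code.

Step 1: zip pairs keys with values:
  'a' -> 16
  'b' -> 18
  'c' -> 16
Therefore res = {'a': 16, 'b': 18, 'c': 16}.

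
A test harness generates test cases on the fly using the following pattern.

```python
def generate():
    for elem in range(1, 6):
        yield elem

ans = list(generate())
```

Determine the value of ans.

Step 1: The generator yields each value from range(1, 6).
Step 2: list() consumes all yields: [1, 2, 3, 4, 5].
Therefore ans = [1, 2, 3, 4, 5].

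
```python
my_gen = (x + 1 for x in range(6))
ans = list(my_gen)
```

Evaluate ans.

Step 1: For each x in range(6), compute x+1:
  x=0: 0+1 = 1
  x=1: 1+1 = 2
  x=2: 2+1 = 3
  x=3: 3+1 = 4
  x=4: 4+1 = 5
  x=5: 5+1 = 6
Therefore ans = [1, 2, 3, 4, 5, 6].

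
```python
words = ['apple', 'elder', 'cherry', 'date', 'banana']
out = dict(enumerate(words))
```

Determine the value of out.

Step 1: enumerate pairs indices with words:
  0 -> 'apple'
  1 -> 'elder'
  2 -> 'cherry'
  3 -> 'date'
  4 -> 'banana'
Therefore out = {0: 'apple', 1: 'elder', 2: 'cherry', 3: 'date', 4: 'banana'}.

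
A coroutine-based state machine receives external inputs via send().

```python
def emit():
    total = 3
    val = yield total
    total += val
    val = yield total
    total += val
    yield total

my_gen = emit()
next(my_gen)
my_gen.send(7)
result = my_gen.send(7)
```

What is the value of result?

Step 1: next() -> yield total=3.
Step 2: send(7) -> val=7, total = 3+7 = 10, yield 10.
Step 3: send(7) -> val=7, total = 10+7 = 17, yield 17.
Therefore result = 17.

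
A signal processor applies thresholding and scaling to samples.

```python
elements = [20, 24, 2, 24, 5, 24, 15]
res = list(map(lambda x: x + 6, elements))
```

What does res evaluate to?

Step 1: Apply lambda x: x + 6 to each element:
  20 -> 26
  24 -> 30
  2 -> 8
  24 -> 30
  5 -> 11
  24 -> 30
  15 -> 21
Therefore res = [26, 30, 8, 30, 11, 30, 21].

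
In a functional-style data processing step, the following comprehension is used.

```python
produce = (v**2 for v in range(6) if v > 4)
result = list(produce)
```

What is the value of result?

Step 1: For range(6), keep v > 4, then square:
  v=0: 0 <= 4, excluded
  v=1: 1 <= 4, excluded
  v=2: 2 <= 4, excluded
  v=3: 3 <= 4, excluded
  v=4: 4 <= 4, excluded
  v=5: 5 > 4, yield 5**2 = 25
Therefore result = [25].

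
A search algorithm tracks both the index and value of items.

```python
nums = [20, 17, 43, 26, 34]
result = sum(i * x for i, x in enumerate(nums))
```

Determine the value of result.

Step 1: Compute i * x for each (i, x) in enumerate([20, 17, 43, 26, 34]):
  i=0, x=20: 0*20 = 0
  i=1, x=17: 1*17 = 17
  i=2, x=43: 2*43 = 86
  i=3, x=26: 3*26 = 78
  i=4, x=34: 4*34 = 136
Step 2: sum = 0 + 17 + 86 + 78 + 136 = 317.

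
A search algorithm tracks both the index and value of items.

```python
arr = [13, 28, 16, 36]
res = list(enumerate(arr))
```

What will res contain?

Step 1: enumerate pairs each element with its index:
  (0, 13)
  (1, 28)
  (2, 16)
  (3, 36)
Therefore res = [(0, 13), (1, 28), (2, 16), (3, 36)].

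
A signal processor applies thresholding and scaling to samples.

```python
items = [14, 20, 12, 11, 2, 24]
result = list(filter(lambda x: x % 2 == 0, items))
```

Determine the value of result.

Step 1: Filter elements divisible by 2:
  14 % 2 = 0: kept
  20 % 2 = 0: kept
  12 % 2 = 0: kept
  11 % 2 = 1: removed
  2 % 2 = 0: kept
  24 % 2 = 0: kept
Therefore result = [14, 20, 12, 2, 24].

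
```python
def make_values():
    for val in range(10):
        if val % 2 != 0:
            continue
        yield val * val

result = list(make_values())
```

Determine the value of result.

Step 1: Only yield val**2 when val is divisible by 2:
  val=0: 0 % 2 == 0, yield 0**2 = 0
  val=2: 2 % 2 == 0, yield 2**2 = 4
  val=4: 4 % 2 == 0, yield 4**2 = 16
  val=6: 6 % 2 == 0, yield 6**2 = 36
  val=8: 8 % 2 == 0, yield 8**2 = 64
Therefore result = [0, 4, 16, 36, 64].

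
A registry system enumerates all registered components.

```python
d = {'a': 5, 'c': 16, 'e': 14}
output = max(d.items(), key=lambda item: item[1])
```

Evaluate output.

Step 1: Find item with maximum value:
  ('a', 5)
  ('c', 16)
  ('e', 14)
Step 2: Maximum value is 16 at key 'c'.
Therefore output = ('c', 16).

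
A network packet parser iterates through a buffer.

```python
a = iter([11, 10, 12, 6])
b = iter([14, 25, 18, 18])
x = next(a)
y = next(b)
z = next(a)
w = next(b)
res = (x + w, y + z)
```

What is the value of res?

Step 1: a iterates [11, 10, 12, 6], b iterates [14, 25, 18, 18].
Step 2: x = next(a) = 11, y = next(b) = 14.
Step 3: z = next(a) = 10, w = next(b) = 25.
Step 4: res = (11 + 25, 14 + 10) = (36, 24).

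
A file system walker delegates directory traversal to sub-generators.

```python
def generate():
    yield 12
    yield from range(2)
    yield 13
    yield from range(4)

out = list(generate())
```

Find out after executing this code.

Step 1: Trace yields in order:
  yield 12
  yield 0
  yield 1
  yield 13
  yield 0
  yield 1
  yield 2
  yield 3
Therefore out = [12, 0, 1, 13, 0, 1, 2, 3].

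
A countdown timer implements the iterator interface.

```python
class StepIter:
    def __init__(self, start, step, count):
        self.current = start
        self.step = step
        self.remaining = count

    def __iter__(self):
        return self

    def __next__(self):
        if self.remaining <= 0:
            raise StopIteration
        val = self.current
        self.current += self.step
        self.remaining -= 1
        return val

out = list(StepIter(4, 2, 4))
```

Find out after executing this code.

Step 1: StepIter starts at 4, increments by 2, for 4 steps:
  Yield 4, then current += 2
  Yield 6, then current += 2
  Yield 8, then current += 2
  Yield 10, then current += 2
Therefore out = [4, 6, 8, 10].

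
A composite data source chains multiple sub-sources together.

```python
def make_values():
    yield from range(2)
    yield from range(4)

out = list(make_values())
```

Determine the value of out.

Step 1: Trace yields in order:
  yield 0
  yield 1
  yield 0
  yield 1
  yield 2
  yield 3
Therefore out = [0, 1, 0, 1, 2, 3].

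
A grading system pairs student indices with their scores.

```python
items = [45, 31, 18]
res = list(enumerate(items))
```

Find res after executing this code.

Step 1: enumerate pairs each element with its index:
  (0, 45)
  (1, 31)
  (2, 18)
Therefore res = [(0, 45), (1, 31), (2, 18)].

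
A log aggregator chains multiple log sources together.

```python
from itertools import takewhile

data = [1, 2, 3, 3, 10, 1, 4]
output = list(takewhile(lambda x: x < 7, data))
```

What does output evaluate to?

Step 1: takewhile stops at first element >= 7:
  1 < 7: take
  2 < 7: take
  3 < 7: take
  3 < 7: take
  10 >= 7: stop
Therefore output = [1, 2, 3, 3].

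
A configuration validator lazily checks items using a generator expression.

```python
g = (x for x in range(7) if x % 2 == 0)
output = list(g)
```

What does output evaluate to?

Step 1: Filter range(7) keeping only even values:
  x=0: even, included
  x=1: odd, excluded
  x=2: even, included
  x=3: odd, excluded
  x=4: even, included
  x=5: odd, excluded
  x=6: even, included
Therefore output = [0, 2, 4, 6].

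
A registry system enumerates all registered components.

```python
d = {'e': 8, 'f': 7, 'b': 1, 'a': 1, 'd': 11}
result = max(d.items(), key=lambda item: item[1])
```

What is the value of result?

Step 1: Find item with maximum value:
  ('e', 8)
  ('f', 7)
  ('b', 1)
  ('a', 1)
  ('d', 11)
Step 2: Maximum value is 11 at key 'd'.
Therefore result = ('d', 11).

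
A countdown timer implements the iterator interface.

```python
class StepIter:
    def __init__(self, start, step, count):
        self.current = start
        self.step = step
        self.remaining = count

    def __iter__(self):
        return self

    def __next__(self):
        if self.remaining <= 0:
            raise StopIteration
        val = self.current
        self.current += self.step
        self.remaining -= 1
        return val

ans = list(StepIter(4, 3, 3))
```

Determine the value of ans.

Step 1: StepIter starts at 4, increments by 3, for 3 steps:
  Yield 4, then current += 3
  Yield 7, then current += 3
  Yield 10, then current += 3
Therefore ans = [4, 7, 10].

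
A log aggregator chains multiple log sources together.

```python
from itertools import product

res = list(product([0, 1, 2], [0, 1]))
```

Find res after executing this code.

Step 1: product([0, 1, 2], [0, 1]) gives all pairs:
  (0, 0)
  (0, 1)
  (1, 0)
  (1, 1)
  (2, 0)
  (2, 1)
Therefore res = [(0, 0), (0, 1), (1, 0), (1, 1), (2, 0), (2, 1)].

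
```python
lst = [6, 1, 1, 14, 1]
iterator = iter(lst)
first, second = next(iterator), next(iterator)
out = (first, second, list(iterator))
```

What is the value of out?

Step 1: Create iterator over [6, 1, 1, 14, 1].
Step 2: first = 6, second = 1.
Step 3: Remaining elements: [1, 14, 1].
Therefore out = (6, 1, [1, 14, 1]).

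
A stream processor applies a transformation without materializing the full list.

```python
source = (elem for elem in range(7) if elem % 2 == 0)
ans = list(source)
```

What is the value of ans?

Step 1: Filter range(7) keeping only even values:
  elem=0: even, included
  elem=1: odd, excluded
  elem=2: even, included
  elem=3: odd, excluded
  elem=4: even, included
  elem=5: odd, excluded
  elem=6: even, included
Therefore ans = [0, 2, 4, 6].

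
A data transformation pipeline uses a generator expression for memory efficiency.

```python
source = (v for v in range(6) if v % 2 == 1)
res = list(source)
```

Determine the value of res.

Step 1: Filter range(6) keeping only odd values:
  v=0: even, excluded
  v=1: odd, included
  v=2: even, excluded
  v=3: odd, included
  v=4: even, excluded
  v=5: odd, included
Therefore res = [1, 3, 5].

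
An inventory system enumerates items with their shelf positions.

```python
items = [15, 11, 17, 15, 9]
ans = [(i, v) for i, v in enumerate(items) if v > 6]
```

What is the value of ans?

Step 1: Filter enumerate([15, 11, 17, 15, 9]) keeping v > 6:
  (0, 15): 15 > 6, included
  (1, 11): 11 > 6, included
  (2, 17): 17 > 6, included
  (3, 15): 15 > 6, included
  (4, 9): 9 > 6, included
Therefore ans = [(0, 15), (1, 11), (2, 17), (3, 15), (4, 9)].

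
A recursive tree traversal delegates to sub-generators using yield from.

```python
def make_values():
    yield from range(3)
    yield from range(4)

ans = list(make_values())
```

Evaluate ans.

Step 1: Trace yields in order:
  yield 0
  yield 1
  yield 2
  yield 0
  yield 1
  yield 2
  yield 3
Therefore ans = [0, 1, 2, 0, 1, 2, 3].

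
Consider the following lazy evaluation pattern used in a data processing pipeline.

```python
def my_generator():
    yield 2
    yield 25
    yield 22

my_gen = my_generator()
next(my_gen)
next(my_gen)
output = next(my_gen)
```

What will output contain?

Step 1: my_generator() creates a generator.
Step 2: next(my_gen) yields 2 (consumed and discarded).
Step 3: next(my_gen) yields 25 (consumed and discarded).
Step 4: next(my_gen) yields 22, assigned to output.
Therefore output = 22.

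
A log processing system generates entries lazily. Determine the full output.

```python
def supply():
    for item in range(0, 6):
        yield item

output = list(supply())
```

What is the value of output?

Step 1: The generator yields each value from range(0, 6).
Step 2: list() consumes all yields: [0, 1, 2, 3, 4, 5].
Therefore output = [0, 1, 2, 3, 4, 5].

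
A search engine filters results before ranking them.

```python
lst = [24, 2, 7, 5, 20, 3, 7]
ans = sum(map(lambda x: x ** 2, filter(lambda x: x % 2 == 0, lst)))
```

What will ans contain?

Step 1: Filter even numbers from [24, 2, 7, 5, 20, 3, 7]: [24, 2, 20]
Step 2: Square each: [576, 4, 400]
Step 3: Sum = 980.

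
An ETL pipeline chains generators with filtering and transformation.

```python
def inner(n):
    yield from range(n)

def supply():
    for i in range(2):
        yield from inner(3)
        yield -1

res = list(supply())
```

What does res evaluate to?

Step 1: For each i in range(2):
  i=0: yield from inner(3) -> [0, 1, 2], then yield -1
  i=1: yield from inner(3) -> [0, 1, 2], then yield -1
Therefore res = [0, 1, 2, -1, 0, 1, 2, -1].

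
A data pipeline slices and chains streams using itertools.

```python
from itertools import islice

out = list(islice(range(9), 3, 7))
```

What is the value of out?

Step 1: islice(range(9), 3, 7) takes elements at indices [3, 7).
Step 2: Elements: [3, 4, 5, 6].
Therefore out = [3, 4, 5, 6].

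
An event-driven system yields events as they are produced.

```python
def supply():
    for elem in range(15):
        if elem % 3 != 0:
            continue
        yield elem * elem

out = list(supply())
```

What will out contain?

Step 1: Only yield elem**2 when elem is divisible by 3:
  elem=0: 0 % 3 == 0, yield 0**2 = 0
  elem=3: 3 % 3 == 0, yield 3**2 = 9
  elem=6: 6 % 3 == 0, yield 6**2 = 36
  elem=9: 9 % 3 == 0, yield 9**2 = 81
  elem=12: 12 % 3 == 0, yield 12**2 = 144
Therefore out = [0, 9, 36, 81, 144].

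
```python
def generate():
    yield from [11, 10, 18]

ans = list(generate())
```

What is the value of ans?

Step 1: yield from delegates to the iterable, yielding each element.
Step 2: Collected values: [11, 10, 18].
Therefore ans = [11, 10, 18].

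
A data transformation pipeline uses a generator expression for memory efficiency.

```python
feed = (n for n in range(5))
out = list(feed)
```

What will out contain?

Step 1: Generator expression iterates range(5): [0, 1, 2, 3, 4].
Step 2: list() collects all values.
Therefore out = [0, 1, 2, 3, 4].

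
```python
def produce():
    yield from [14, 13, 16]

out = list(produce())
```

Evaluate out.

Step 1: yield from delegates to the iterable, yielding each element.
Step 2: Collected values: [14, 13, 16].
Therefore out = [14, 13, 16].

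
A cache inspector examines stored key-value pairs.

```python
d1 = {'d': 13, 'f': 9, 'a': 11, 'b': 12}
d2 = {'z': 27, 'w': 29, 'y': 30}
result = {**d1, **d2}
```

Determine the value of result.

Step 1: Merge d1 and d2 (d2 values override on key conflicts).
Step 2: d1 has keys ['d', 'f', 'a', 'b'], d2 has keys ['z', 'w', 'y'].
Therefore result = {'d': 13, 'f': 9, 'a': 11, 'b': 12, 'z': 27, 'w': 29, 'y': 30}.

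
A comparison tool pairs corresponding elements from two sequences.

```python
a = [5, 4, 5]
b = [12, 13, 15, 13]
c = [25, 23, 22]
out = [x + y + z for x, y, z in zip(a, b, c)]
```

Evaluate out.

Step 1: zip three lists (truncates to shortest, len=3):
  5 + 12 + 25 = 42
  4 + 13 + 23 = 40
  5 + 15 + 22 = 42
Therefore out = [42, 40, 42].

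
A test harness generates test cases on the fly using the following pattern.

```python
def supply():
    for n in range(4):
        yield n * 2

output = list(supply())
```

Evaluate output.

Step 1: For each n in range(4), yield n * 2:
  n=0: yield 0 * 2 = 0
  n=1: yield 1 * 2 = 2
  n=2: yield 2 * 2 = 4
  n=3: yield 3 * 2 = 6
Therefore output = [0, 2, 4, 6].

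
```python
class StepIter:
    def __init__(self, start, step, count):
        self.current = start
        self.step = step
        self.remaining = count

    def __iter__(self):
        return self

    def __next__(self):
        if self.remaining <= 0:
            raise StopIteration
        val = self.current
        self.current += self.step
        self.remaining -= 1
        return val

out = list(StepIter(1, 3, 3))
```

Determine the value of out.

Step 1: StepIter starts at 1, increments by 3, for 3 steps:
  Yield 1, then current += 3
  Yield 4, then current += 3
  Yield 7, then current += 3
Therefore out = [1, 4, 7].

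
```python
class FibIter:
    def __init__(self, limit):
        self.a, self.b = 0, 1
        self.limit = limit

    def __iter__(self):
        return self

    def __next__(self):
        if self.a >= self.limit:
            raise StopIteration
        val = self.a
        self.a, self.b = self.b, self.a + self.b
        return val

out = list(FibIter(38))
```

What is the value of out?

Step 1: Fibonacci-like sequence (a=0, b=1) until >= 38:
  Yield 0, then a,b = 1,1
  Yield 1, then a,b = 1,2
  Yield 1, then a,b = 2,3
  Yield 2, then a,b = 3,5
  Yield 3, then a,b = 5,8
  Yield 5, then a,b = 8,13
  Yield 8, then a,b = 13,21
  Yield 13, then a,b = 21,34
  Yield 21, then a,b = 34,55
  Yield 34, then a,b = 55,89
Step 2: 55 >= 38, stop.
Therefore out = [0, 1, 1, 2, 3, 5, 8, 13, 21, 34].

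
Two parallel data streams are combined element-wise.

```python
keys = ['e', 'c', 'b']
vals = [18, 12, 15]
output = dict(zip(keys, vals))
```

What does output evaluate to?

Step 1: zip pairs keys with values:
  'e' -> 18
  'c' -> 12
  'b' -> 15
Therefore output = {'e': 18, 'c': 12, 'b': 15}.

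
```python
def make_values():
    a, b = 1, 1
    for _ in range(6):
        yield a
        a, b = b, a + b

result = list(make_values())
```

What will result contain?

Step 1: Fibonacci-like sequence starting with a=1, b=1:
  Iteration 1: yield a=1, then a,b = 1,2
  Iteration 2: yield a=1, then a,b = 2,3
  Iteration 3: yield a=2, then a,b = 3,5
  Iteration 4: yield a=3, then a,b = 5,8
  Iteration 5: yield a=5, then a,b = 8,13
  Iteration 6: yield a=8, then a,b = 13,21
Therefore result = [1, 1, 2, 3, 5, 8].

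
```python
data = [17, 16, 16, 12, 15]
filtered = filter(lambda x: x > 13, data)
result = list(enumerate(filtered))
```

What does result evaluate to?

Step 1: Filter [17, 16, 16, 12, 15] for > 13: [17, 16, 16, 15].
Step 2: enumerate re-indexes from 0: [(0, 17), (1, 16), (2, 16), (3, 15)].
Therefore result = [(0, 17), (1, 16), (2, 16), (3, 15)].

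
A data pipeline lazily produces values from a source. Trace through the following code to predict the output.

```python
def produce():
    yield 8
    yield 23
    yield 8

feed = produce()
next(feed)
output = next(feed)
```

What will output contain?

Step 1: produce() creates a generator.
Step 2: next(feed) yields 8 (consumed and discarded).
Step 3: next(feed) yields 23, assigned to output.
Therefore output = 23.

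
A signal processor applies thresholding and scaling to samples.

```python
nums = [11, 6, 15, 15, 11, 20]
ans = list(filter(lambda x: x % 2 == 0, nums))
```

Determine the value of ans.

Step 1: Filter elements divisible by 2:
  11 % 2 = 1: removed
  6 % 2 = 0: kept
  15 % 2 = 1: removed
  15 % 2 = 1: removed
  11 % 2 = 1: removed
  20 % 2 = 0: kept
Therefore ans = [6, 20].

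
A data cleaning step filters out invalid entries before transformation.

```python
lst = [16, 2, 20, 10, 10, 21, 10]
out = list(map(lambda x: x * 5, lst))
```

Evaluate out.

Step 1: Apply lambda x: x * 5 to each element:
  16 -> 80
  2 -> 10
  20 -> 100
  10 -> 50
  10 -> 50
  21 -> 105
  10 -> 50
Therefore out = [80, 10, 100, 50, 50, 105, 50].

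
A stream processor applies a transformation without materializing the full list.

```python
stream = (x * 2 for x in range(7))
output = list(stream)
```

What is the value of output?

Step 1: For each x in range(7), compute x*2:
  x=0: 0*2 = 0
  x=1: 1*2 = 2
  x=2: 2*2 = 4
  x=3: 3*2 = 6
  x=4: 4*2 = 8
  x=5: 5*2 = 10
  x=6: 6*2 = 12
Therefore output = [0, 2, 4, 6, 8, 10, 12].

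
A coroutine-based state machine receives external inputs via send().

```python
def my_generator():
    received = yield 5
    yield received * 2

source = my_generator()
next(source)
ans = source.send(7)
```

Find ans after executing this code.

Step 1: next(source) advances to first yield, producing 5.
Step 2: send(7) resumes, received = 7.
Step 3: yield received * 2 = 7 * 2 = 14.
Therefore ans = 14.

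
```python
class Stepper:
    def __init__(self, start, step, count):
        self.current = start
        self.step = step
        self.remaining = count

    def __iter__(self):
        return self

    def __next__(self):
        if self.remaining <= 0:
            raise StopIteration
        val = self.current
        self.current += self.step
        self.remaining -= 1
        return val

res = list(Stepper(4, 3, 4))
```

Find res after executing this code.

Step 1: Stepper starts at 4, increments by 3, for 4 steps:
  Yield 4, then current += 3
  Yield 7, then current += 3
  Yield 10, then current += 3
  Yield 13, then current += 3
Therefore res = [4, 7, 10, 13].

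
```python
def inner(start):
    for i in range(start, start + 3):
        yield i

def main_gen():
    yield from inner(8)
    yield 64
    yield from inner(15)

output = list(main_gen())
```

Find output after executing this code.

Step 1: main_gen() delegates to inner(8):
  yield 8
  yield 9
  yield 10
Step 2: yield 64
Step 3: Delegates to inner(15):
  yield 15
  yield 16
  yield 17
Therefore output = [8, 9, 10, 64, 15, 16, 17].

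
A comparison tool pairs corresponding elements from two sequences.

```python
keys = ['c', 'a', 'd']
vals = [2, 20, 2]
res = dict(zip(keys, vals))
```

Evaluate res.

Step 1: zip pairs keys with values:
  'c' -> 2
  'a' -> 20
  'd' -> 2
Therefore res = {'c': 2, 'a': 20, 'd': 2}.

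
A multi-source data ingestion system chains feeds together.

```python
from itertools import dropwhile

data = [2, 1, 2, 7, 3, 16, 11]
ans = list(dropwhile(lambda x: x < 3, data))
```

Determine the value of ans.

Step 1: dropwhile drops elements while < 3:
  2 < 3: dropped
  1 < 3: dropped
  2 < 3: dropped
  7: kept (dropping stopped)
Step 2: Remaining elements kept regardless of condition.
Therefore ans = [7, 3, 16, 11].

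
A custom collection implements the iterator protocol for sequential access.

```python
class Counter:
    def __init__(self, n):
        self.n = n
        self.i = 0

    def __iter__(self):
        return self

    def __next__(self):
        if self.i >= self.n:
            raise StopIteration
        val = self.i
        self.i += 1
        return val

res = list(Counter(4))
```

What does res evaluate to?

Step 1: Counter(4) creates an iterator counting 0 to 3.
Step 2: list() consumes all values: [0, 1, 2, 3].
Therefore res = [0, 1, 2, 3].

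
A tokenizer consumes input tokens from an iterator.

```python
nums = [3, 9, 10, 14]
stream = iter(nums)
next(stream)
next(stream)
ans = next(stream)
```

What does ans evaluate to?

Step 1: Create iterator over [3, 9, 10, 14].
Step 2: next() consumes 3.
Step 3: next() consumes 9.
Step 4: next() returns 10.
Therefore ans = 10.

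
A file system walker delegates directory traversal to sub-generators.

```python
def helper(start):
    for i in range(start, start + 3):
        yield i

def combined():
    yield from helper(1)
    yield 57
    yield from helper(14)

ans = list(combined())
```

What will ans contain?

Step 1: combined() delegates to helper(1):
  yield 1
  yield 2
  yield 3
Step 2: yield 57
Step 3: Delegates to helper(14):
  yield 14
  yield 15
  yield 16
Therefore ans = [1, 2, 3, 57, 14, 15, 16].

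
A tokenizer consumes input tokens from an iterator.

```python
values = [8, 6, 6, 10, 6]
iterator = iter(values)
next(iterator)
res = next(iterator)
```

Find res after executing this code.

Step 1: Create iterator over [8, 6, 6, 10, 6].
Step 2: next() consumes 8.
Step 3: next() returns 6.
Therefore res = 6.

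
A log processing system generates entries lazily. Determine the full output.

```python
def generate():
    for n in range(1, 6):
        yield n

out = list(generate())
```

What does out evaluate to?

Step 1: The generator yields each value from range(1, 6).
Step 2: list() consumes all yields: [1, 2, 3, 4, 5].
Therefore out = [1, 2, 3, 4, 5].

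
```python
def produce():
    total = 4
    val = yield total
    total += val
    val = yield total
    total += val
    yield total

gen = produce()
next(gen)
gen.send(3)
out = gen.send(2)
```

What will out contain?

Step 1: next() -> yield total=4.
Step 2: send(3) -> val=3, total = 4+3 = 7, yield 7.
Step 3: send(2) -> val=2, total = 7+2 = 9, yield 9.
Therefore out = 9.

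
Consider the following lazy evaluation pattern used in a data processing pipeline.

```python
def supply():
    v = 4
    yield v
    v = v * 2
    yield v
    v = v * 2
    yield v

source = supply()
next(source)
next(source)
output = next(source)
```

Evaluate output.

Step 1: Trace through generator execution:
  Yield 1: v starts at 4, yield 4
  Yield 2: v = 4 * 2 = 8, yield 8
  Yield 3: v = 8 * 2 = 16, yield 16
Step 2: First next() gets 4, second next() gets the second value, third next() yields 16.
Therefore output = 16.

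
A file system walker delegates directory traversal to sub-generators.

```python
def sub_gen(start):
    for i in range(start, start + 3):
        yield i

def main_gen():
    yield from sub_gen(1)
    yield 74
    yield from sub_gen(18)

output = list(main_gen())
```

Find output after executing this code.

Step 1: main_gen() delegates to sub_gen(1):
  yield 1
  yield 2
  yield 3
Step 2: yield 74
Step 3: Delegates to sub_gen(18):
  yield 18
  yield 19
  yield 20
Therefore output = [1, 2, 3, 74, 18, 19, 20].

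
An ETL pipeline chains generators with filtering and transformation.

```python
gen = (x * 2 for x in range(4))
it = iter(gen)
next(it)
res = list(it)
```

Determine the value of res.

Step 1: Generator produces [0, 2, 4, 6].
Step 2: next(it) consumes first element (0).
Step 3: list(it) collects remaining: [2, 4, 6].
Therefore res = [2, 4, 6].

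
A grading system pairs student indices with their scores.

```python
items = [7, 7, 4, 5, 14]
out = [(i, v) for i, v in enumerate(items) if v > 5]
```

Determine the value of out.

Step 1: Filter enumerate([7, 7, 4, 5, 14]) keeping v > 5:
  (0, 7): 7 > 5, included
  (1, 7): 7 > 5, included
  (2, 4): 4 <= 5, excluded
  (3, 5): 5 <= 5, excluded
  (4, 14): 14 > 5, included
Therefore out = [(0, 7), (1, 7), (4, 14)].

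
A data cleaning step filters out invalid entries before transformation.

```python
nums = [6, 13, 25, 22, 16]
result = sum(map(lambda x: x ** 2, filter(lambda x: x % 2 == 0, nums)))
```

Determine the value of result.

Step 1: Filter even numbers from [6, 13, 25, 22, 16]: [6, 22, 16]
Step 2: Square each: [36, 484, 256]
Step 3: Sum = 776.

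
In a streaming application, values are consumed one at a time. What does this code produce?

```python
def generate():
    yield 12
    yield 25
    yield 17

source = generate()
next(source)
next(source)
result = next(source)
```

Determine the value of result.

Step 1: generate() creates a generator.
Step 2: next(source) yields 12 (consumed and discarded).
Step 3: next(source) yields 25 (consumed and discarded).
Step 4: next(source) yields 17, assigned to result.
Therefore result = 17.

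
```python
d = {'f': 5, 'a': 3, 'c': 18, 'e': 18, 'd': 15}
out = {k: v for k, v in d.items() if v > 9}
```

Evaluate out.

Step 1: Filter items where value > 9:
  'f': 5 <= 9: removed
  'a': 3 <= 9: removed
  'c': 18 > 9: kept
  'e': 18 > 9: kept
  'd': 15 > 9: kept
Therefore out = {'c': 18, 'e': 18, 'd': 15}.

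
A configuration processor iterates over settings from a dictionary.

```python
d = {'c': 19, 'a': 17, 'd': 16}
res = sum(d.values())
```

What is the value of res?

Step 1: d.values() = [19, 17, 16].
Step 2: sum = 52.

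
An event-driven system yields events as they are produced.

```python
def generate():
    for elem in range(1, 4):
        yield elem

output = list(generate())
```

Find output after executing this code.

Step 1: The generator yields each value from range(1, 4).
Step 2: list() consumes all yields: [1, 2, 3].
Therefore output = [1, 2, 3].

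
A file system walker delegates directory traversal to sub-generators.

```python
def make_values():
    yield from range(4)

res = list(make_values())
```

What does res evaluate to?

Step 1: yield from delegates to the iterable, yielding each element.
Step 2: Collected values: [0, 1, 2, 3].
Therefore res = [0, 1, 2, 3].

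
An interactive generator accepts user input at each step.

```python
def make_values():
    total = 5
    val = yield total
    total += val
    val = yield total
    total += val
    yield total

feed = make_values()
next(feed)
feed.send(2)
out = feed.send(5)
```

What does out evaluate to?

Step 1: next() -> yield total=5.
Step 2: send(2) -> val=2, total = 5+2 = 7, yield 7.
Step 3: send(5) -> val=5, total = 7+5 = 12, yield 12.
Therefore out = 12.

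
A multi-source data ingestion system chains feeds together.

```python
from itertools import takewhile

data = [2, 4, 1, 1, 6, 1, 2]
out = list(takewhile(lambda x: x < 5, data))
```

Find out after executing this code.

Step 1: takewhile stops at first element >= 5:
  2 < 5: take
  4 < 5: take
  1 < 5: take
  1 < 5: take
  6 >= 5: stop
Therefore out = [2, 4, 1, 1].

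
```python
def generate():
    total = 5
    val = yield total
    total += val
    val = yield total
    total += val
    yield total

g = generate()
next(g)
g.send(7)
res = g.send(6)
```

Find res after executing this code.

Step 1: next() -> yield total=5.
Step 2: send(7) -> val=7, total = 5+7 = 12, yield 12.
Step 3: send(6) -> val=6, total = 12+6 = 18, yield 18.
Therefore res = 18.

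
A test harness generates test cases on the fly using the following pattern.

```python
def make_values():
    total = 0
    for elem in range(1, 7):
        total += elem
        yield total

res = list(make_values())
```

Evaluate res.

Step 1: Generator accumulates running sum:
  elem=1: total = 1, yield 1
  elem=2: total = 3, yield 3
  elem=3: total = 6, yield 6
  elem=4: total = 10, yield 10
  elem=5: total = 15, yield 15
  elem=6: total = 21, yield 21
Therefore res = [1, 3, 6, 10, 15, 21].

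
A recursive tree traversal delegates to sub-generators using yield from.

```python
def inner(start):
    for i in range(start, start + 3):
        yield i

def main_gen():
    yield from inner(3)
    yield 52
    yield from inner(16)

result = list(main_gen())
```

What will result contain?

Step 1: main_gen() delegates to inner(3):
  yield 3
  yield 4
  yield 5
Step 2: yield 52
Step 3: Delegates to inner(16):
  yield 16
  yield 17
  yield 18
Therefore result = [3, 4, 5, 52, 16, 17, 18].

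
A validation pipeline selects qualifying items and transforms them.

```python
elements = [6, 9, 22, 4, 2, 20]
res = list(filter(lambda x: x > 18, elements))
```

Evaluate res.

Step 1: Filter elements > 18:
  6: removed
  9: removed
  22: kept
  4: removed
  2: removed
  20: kept
Therefore res = [22, 20].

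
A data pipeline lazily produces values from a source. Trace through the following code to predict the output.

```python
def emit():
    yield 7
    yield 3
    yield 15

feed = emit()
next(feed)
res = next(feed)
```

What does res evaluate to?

Step 1: emit() creates a generator.
Step 2: next(feed) yields 7 (consumed and discarded).
Step 3: next(feed) yields 3, assigned to res.
Therefore res = 3.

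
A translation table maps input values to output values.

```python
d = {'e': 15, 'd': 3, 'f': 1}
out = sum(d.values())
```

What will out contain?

Step 1: d.values() = [15, 3, 1].
Step 2: sum = 19.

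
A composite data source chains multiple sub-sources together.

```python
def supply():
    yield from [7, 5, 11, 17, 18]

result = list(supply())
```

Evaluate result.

Step 1: yield from delegates to the iterable, yielding each element.
Step 2: Collected values: [7, 5, 11, 17, 18].
Therefore result = [7, 5, 11, 17, 18].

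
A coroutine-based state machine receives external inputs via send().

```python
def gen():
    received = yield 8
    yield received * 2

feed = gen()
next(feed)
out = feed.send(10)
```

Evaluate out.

Step 1: next(feed) advances to first yield, producing 8.
Step 2: send(10) resumes, received = 10.
Step 3: yield received * 2 = 10 * 2 = 20.
Therefore out = 20.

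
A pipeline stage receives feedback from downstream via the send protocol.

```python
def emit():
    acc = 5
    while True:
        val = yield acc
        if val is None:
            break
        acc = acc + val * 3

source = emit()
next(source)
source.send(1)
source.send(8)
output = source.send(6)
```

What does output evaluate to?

Step 1: next() -> yield acc=5.
Step 2: send(1) -> val=1, acc = 5 + 1*3 = 8, yield 8.
Step 3: send(8) -> val=8, acc = 8 + 8*3 = 32, yield 32.
Step 4: send(6) -> val=6, acc = 32 + 6*3 = 50, yield 50.
Therefore output = 50.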